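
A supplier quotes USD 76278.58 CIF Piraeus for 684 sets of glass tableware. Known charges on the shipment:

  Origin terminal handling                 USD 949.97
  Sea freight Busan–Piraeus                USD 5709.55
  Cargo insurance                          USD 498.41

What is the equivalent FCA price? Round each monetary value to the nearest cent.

From CIF to FCA, the seller no longer bears: origin terminal, freight, insurance.
FCA price = 76278.58 − 949.97 − 5709.55 − 498.41 = 69120.65

FCA price: USD 69120.65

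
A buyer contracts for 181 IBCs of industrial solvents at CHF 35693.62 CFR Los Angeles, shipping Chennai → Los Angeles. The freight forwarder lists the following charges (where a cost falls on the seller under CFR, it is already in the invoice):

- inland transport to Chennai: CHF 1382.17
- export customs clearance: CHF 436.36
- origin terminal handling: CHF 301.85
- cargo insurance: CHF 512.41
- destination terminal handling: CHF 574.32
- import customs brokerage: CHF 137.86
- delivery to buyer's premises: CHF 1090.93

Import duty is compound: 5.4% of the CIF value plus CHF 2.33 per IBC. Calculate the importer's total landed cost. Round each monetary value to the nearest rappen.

CFR: the seller pays costs through ocean freight to the destination port, but not insurance.
Already in the invoice (seller's account under CFR): inland to port, export clearance, origin terminal — exclude.
CIF value = CFR price + insurance = 35693.62 + 512.41 = 36206.03
Ad valorem component: 36206.03 × 5.4% = 1955.13
Specific component: 181 × 2.33 = 421.73
Import duty = 1955.13 + 421.73 = 2376.86
Buyer bears: insurance 512.41 + destination terminal 574.32 + brokerage 137.86 + delivery 1090.93 + duty 2376.86 = 4692.38
Landed cost = invoice 35693.62 + 4692.38 = 40386.00

Total landed cost: CHF 40386.00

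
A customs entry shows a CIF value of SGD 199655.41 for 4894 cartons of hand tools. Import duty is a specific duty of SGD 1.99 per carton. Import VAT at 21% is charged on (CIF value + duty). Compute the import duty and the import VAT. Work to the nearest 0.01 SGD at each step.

Import duty: SGD 9739.06; import VAT: SGD 43972.84

Import duty = 4894 × 1.99 = 9739.06
VAT base = CIF + duty = 199655.41 + 9739.06 = 209394.47
Import VAT = 209394.47 × 21% = 43972.84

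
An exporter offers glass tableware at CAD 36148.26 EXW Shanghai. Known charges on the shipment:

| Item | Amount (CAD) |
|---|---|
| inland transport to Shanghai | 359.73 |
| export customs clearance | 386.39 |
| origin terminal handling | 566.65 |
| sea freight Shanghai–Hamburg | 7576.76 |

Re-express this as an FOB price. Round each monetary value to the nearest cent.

FOB price: CAD 37461.03

Not relevant to the conversion: freight — on the buyer under both terms; not part of either seller's price.
From EXW to FOB, the seller additionally bears: inland to port, export clearance, origin terminal.
FOB price = 36148.26 + 359.73 + 386.39 + 566.65 = 37461.03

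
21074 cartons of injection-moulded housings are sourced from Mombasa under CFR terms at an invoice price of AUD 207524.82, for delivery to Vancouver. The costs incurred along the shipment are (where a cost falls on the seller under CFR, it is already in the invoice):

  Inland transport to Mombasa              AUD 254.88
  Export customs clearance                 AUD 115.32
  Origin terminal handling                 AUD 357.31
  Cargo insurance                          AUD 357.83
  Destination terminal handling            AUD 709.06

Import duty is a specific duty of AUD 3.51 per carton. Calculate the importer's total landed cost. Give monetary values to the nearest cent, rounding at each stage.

CFR: the seller pays costs through ocean freight to the destination port, but not insurance.
Already in the invoice (seller's account under CFR): inland to port, export clearance, origin terminal — exclude.
CIF value = CFR price + insurance = 207524.82 + 357.83 = 207882.65
Import duty = 21074 × 3.51 = 73969.74
Buyer bears: insurance 357.83 + destination terminal 709.06 + duty 73969.74 = 75036.63
Landed cost = invoice 207524.82 + 75036.63 = 282561.45

Total landed cost: AUD 282561.45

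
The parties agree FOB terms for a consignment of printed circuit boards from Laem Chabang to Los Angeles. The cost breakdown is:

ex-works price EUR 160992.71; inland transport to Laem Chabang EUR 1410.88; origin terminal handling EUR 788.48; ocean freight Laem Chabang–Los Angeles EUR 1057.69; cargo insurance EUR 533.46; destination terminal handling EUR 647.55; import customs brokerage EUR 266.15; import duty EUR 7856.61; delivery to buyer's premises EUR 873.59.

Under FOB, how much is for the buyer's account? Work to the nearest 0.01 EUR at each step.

Buyer's account: EUR 11235.05

FOB: the seller bears costs until goods are on board at the origin port; the buyer bears freight, insurance and all costs thereafter.
Seller's account: goods 160992.71 + inland to port 1410.88 + origin terminal 788.48 = 163192.07
Buyer's account: freight 1057.69 + insurance 533.46 + destination terminal 647.55 + brokerage 266.15 + duty 7856.61 + delivery 873.59 = 11235.05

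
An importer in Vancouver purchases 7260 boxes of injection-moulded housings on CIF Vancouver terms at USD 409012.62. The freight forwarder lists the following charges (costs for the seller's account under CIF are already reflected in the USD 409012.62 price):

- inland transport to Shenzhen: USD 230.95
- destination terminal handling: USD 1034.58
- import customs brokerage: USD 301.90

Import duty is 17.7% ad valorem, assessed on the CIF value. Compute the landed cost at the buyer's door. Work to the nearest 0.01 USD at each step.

CIF: the seller pays costs through ocean freight and marine insurance to the destination port.
Already in the invoice (seller's account under CIF): inland to port — exclude.
The CIF price already equals the CIF value: 409012.62
Import duty = 409012.62 × 17.7% = 72395.23
Buyer bears: destination terminal 1034.58 + brokerage 301.90 + duty 72395.23 = 73731.71
Landed cost = invoice 409012.62 + 73731.71 = 482744.33

Total landed cost: USD 482744.33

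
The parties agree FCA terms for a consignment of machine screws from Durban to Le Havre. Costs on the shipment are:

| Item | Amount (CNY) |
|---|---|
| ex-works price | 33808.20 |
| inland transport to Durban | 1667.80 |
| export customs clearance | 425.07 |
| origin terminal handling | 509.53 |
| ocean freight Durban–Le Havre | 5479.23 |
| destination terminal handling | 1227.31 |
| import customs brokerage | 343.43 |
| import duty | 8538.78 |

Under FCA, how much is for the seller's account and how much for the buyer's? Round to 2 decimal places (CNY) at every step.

FCA: the seller delivers export-cleared goods to the carrier; the buyer bears costs from that point.
Seller's account: goods 33808.20 + inland to port 1667.80 + export clearance 425.07 = 35901.07
Buyer's account: origin terminal 509.53 + freight 5479.23 + destination terminal 1227.31 + brokerage 343.43 + duty 8538.78 = 16098.28

Seller: CNY 35901.07; buyer: CNY 16098.28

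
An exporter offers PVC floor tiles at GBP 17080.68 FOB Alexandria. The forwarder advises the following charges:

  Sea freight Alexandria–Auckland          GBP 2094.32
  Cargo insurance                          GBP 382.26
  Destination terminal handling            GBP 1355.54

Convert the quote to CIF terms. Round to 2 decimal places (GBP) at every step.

Not relevant to the conversion: destination terminal — on the buyer under both terms; not part of either seller's price.
From FOB to CIF, the seller additionally bears: freight, insurance.
CIF price = 17080.68 + 2094.32 + 382.26 = 19557.26

CIF price: GBP 19557.26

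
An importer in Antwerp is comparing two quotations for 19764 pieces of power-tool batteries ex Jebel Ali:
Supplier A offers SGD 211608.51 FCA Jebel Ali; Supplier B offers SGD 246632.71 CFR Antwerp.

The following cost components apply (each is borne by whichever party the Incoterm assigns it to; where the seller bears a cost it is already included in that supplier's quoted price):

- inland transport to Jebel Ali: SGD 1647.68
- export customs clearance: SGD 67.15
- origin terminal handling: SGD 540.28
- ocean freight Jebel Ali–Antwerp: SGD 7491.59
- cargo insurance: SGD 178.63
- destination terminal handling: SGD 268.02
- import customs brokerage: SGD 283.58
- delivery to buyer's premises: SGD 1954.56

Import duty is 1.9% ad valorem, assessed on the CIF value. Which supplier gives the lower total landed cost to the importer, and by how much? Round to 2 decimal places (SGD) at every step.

Supplier A is cheaper by SGD 27505.19

Supplier A (FCA):
CIF value = FCA price + origin terminal + freight + insurance = 211608.51 + 540.28 + 7491.59 + 178.63 = 219819.01
Import duty = 219819.01 × 1.9% = 4176.56
Buyer bears (A): 540.28 + 7491.59 + 178.63 + 268.02 + 283.58 + 1954.56 = 10716.66
Landed cost (A) = invoice 211608.51 + 10716.66 + duty 4176.56 = 226501.73
Supplier B (CFR):
CIF value = CFR price + insurance = 246632.71 + 178.63 = 246811.34
Import duty = 246811.34 × 1.9% = 4689.42
Buyer bears (B): 178.63 + 268.02 + 283.58 + 1954.56 = 2684.79
Landed cost (B) = invoice 246632.71 + 2684.79 + duty 4689.42 = 254006.92
Difference = |226501.73 − 254006.92| = 27505.19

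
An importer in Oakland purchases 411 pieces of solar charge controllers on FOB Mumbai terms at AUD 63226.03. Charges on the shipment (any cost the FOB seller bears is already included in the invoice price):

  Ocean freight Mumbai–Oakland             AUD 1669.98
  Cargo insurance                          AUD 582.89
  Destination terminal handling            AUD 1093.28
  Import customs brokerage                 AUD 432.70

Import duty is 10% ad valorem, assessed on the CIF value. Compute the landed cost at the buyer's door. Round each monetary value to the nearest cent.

Total landed cost: AUD 73552.77

FOB: the seller bears costs until goods are on board at the origin port; the buyer bears freight, insurance and all costs thereafter.
CIF value = FOB price + freight + insurance = 63226.03 + 1669.98 + 582.89 = 65478.90
Import duty = 65478.90 × 10% = 6547.89
Buyer bears: freight 1669.98 + insurance 582.89 + destination terminal 1093.28 + brokerage 432.70 + duty 6547.89 = 10326.74
Landed cost = invoice 63226.03 + 10326.74 = 73552.77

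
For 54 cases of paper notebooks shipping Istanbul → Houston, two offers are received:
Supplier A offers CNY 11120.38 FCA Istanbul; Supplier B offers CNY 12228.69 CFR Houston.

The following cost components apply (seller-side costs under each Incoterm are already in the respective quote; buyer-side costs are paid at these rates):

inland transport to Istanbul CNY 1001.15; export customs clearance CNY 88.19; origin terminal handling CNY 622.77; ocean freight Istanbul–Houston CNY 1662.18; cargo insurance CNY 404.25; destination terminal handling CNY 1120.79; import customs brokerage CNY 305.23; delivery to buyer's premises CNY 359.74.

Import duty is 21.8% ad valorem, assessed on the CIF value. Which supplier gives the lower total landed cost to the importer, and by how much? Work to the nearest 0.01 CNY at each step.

Supplier B is cheaper by CNY 1433.15

Supplier A (FCA):
CIF value = FCA price + origin terminal + freight + insurance = 11120.38 + 622.77 + 1662.18 + 404.25 = 13809.58
Import duty = 13809.58 × 21.8% = 3010.49
Buyer bears (A): 622.77 + 1662.18 + 404.25 + 1120.79 + 305.23 + 359.74 = 4474.96
Landed cost (A) = invoice 11120.38 + 4474.96 + duty 3010.49 = 18605.83
Supplier B (CFR):
CIF value = CFR price + insurance = 12228.69 + 404.25 = 12632.94
Import duty = 12632.94 × 21.8% = 2753.98
Buyer bears (B): 404.25 + 1120.79 + 305.23 + 359.74 = 2190.01
Landed cost (B) = invoice 12228.69 + 2190.01 + duty 2753.98 = 17172.68
Difference = |18605.83 − 17172.68| = 1433.15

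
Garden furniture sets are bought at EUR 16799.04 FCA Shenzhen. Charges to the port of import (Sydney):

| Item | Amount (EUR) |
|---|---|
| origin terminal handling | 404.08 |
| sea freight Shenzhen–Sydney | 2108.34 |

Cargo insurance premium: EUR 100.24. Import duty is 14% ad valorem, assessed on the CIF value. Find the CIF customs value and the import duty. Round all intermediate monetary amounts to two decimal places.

CIF = FCA price + pre-shipment costs + freight + insurance
CIF = 16799.04 + 404.08 + 2108.34 + 100.24 = 19411.70
Import duty = 19411.70 × 14% = 2717.64

CIF value: EUR 19411.70; import duty: EUR 2717.64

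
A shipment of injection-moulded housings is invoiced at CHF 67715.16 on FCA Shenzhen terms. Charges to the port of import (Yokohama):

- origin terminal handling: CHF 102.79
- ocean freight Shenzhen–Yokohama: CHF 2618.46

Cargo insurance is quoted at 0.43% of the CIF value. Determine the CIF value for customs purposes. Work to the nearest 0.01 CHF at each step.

Let C be the CIF value. C = FCA price + pre-shipment costs + freight + 0.43% × C
C − 0.43% × C = 67715.16 + 102.79 + 2618.46
0.9957 × C = 70436.41
C = 70436.41 / 0.9957 = 70740.59
Insurance premium = 0.43% × 70740.59 = 304.18

CIF value: CHF 70740.59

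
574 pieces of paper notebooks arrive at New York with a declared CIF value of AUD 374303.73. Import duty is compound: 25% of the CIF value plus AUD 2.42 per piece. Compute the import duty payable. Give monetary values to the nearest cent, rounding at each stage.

Ad valorem component: 374303.73 × 25% = 93575.93
Specific component: 574 × 2.42 = 1389.08
Import duty = 93575.93 + 1389.08 = 94965.01

Import duty: AUD 94965.01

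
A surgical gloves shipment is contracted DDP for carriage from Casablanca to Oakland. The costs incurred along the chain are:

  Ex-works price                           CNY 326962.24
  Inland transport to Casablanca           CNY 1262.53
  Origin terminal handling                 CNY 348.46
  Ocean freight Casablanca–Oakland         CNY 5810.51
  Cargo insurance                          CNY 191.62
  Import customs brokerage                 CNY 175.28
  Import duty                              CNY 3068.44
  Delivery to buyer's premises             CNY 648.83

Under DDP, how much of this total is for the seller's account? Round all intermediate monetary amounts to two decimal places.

DDP: the seller bears all costs including import duty.
Seller's account: goods 326962.24 + inland to port 1262.53 + origin terminal 348.46 + freight 5810.51 + insurance 191.62 + brokerage 175.28 + duty 3068.44 + delivery 648.83 = 338467.91
Buyer's account: 0.00

Seller's account: CNY 338467.91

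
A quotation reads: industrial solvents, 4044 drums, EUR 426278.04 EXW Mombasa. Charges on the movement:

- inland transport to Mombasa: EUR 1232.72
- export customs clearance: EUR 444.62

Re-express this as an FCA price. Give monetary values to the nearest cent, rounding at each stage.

FCA price: EUR 427955.38

From EXW to FCA, the seller additionally bears: inland to port, export clearance.
FCA price = 426278.04 + 1232.72 + 444.62 = 427955.38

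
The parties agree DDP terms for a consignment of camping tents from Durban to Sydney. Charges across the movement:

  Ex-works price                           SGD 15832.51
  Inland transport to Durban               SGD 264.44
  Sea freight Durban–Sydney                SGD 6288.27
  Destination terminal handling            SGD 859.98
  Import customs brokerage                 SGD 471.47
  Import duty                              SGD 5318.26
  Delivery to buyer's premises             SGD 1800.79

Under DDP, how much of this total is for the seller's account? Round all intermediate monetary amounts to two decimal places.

Seller's account: SGD 30835.72

DDP: the seller bears all costs including import duty.
Seller's account: goods 15832.51 + inland to port 264.44 + freight 6288.27 + destination terminal 859.98 + brokerage 471.47 + duty 5318.26 + delivery 1800.79 = 30835.72
Buyer's account: 0.00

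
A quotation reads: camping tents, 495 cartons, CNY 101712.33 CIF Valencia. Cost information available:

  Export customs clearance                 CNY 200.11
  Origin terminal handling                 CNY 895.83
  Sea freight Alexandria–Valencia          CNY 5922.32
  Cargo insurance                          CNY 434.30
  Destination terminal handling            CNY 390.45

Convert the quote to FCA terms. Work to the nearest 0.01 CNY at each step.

FCA price: CNY 94459.88

Not relevant to the conversion: export clearance — on the seller under both CIF and FCA; already in the CIF price and stays in the FCA price. destination terminal — on the buyer under both terms; not part of either seller's price.
From CIF to FCA, the seller no longer bears: origin terminal, freight, insurance.
FCA price = 101712.33 − 895.83 − 5922.32 − 434.30 = 94459.88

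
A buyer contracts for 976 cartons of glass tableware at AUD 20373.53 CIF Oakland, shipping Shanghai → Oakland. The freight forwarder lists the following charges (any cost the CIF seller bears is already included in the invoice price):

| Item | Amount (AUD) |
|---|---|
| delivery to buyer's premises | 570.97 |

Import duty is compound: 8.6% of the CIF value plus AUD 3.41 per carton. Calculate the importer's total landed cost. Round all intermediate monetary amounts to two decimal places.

Total landed cost: AUD 26024.78

CIF: the seller pays costs through ocean freight and marine insurance to the destination port.
The CIF price already equals the CIF value: 20373.53
Ad valorem component: 20373.53 × 8.6% = 1752.12
Specific component: 976 × 3.41 = 3328.16
Import duty = 1752.12 + 3328.16 = 5080.28
Buyer bears: delivery 570.97 + duty 5080.28 = 5651.25
Landed cost = invoice 20373.53 + 5651.25 = 26024.78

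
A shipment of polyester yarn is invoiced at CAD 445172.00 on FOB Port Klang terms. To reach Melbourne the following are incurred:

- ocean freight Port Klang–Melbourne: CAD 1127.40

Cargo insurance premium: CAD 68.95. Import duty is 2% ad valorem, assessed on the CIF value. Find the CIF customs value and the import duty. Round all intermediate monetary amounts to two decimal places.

CIF = FOB price + freight + insurance
CIF = 445172.00 + 1127.40 + 68.95 = 446368.35
Import duty = 446368.35 × 2% = 8927.37

CIF value: CAD 446368.35; import duty: CAD 8927.37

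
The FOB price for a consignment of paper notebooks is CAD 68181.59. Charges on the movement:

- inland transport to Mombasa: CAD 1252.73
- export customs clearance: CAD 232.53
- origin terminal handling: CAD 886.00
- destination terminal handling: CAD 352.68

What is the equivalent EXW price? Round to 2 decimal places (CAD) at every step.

Not relevant to the conversion: destination terminal — on the buyer under both terms; not part of either seller's price.
From FOB to EXW, the seller no longer bears: inland to port, export clearance, origin terminal.
EXW price = 68181.59 − 1252.73 − 232.53 − 886.00 = 65810.33

EXW price: CAD 65810.33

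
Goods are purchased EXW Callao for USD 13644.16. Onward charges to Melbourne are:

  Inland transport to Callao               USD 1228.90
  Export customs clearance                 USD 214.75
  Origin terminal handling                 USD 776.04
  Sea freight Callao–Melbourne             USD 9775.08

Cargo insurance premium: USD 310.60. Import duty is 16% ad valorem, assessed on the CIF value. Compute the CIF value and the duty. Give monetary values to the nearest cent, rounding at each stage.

CIF = EXW price + pre-shipment costs + freight + insurance
CIF = 13644.16 + 1228.90 + 214.75 + 776.04 + 9775.08 + 310.60 = 25949.53
Import duty = 25949.53 × 16% = 4151.92

CIF value: USD 25949.53; import duty: USD 4151.92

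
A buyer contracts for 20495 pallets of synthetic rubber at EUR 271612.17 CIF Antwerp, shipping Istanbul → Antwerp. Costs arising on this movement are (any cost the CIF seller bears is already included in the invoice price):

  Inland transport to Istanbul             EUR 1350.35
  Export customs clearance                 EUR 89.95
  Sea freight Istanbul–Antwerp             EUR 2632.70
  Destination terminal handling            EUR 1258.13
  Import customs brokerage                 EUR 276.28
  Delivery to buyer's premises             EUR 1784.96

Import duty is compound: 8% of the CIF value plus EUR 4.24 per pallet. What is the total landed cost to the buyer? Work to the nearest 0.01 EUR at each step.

CIF: the seller pays costs through ocean freight and marine insurance to the destination port.
Already in the invoice (seller's account under CIF): inland to port, export clearance, freight — exclude.
The CIF price already equals the CIF value: 271612.17
Ad valorem component: 271612.17 × 8% = 21728.97
Specific component: 20495 × 4.24 = 86898.80
Import duty = 21728.97 + 86898.80 = 108627.77
Buyer bears: destination terminal 1258.13 + brokerage 276.28 + delivery 1784.96 + duty 108627.77 = 111947.14
Landed cost = invoice 271612.17 + 111947.14 = 383559.31

Total landed cost: EUR 383559.31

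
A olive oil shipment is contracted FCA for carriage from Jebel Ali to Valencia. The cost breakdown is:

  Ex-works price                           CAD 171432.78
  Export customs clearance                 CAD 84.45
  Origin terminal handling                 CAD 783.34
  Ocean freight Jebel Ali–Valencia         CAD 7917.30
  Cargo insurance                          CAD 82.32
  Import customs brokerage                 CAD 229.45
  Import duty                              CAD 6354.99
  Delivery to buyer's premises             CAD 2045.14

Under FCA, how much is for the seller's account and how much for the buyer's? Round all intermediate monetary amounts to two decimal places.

FCA: the seller delivers export-cleared goods to the carrier; the buyer bears costs from that point.
Seller's account: goods 171432.78 + export clearance 84.45 = 171517.23
Buyer's account: origin terminal 783.34 + freight 7917.30 + insurance 82.32 + brokerage 229.45 + duty 6354.99 + delivery 2045.14 = 17412.54

Seller: CAD 171517.23; buyer: CAD 17412.54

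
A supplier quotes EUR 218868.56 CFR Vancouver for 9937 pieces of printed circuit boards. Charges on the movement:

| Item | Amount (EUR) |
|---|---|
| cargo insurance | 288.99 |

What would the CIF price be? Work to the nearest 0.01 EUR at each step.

CIF price: EUR 219157.55

From CFR to CIF, the seller additionally bears: insurance.
CIF price = 218868.56 + 288.99 = 219157.55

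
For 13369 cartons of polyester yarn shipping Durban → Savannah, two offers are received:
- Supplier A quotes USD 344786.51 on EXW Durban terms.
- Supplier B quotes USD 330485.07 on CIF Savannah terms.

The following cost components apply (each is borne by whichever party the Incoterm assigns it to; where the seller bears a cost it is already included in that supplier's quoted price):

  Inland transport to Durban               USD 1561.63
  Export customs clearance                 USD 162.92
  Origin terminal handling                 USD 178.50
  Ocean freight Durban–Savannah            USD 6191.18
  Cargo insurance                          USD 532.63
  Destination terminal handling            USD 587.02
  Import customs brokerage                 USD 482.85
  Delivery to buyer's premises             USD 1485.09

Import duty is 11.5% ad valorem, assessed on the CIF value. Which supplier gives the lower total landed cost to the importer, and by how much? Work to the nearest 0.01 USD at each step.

Supplier A (EXW):
CIF value = EXW price + inland to port + export clearance + origin terminal + freight + insurance = 344786.51 + 1561.63 + 162.92 + 178.50 + 6191.18 + 532.63 = 353413.37
Import duty = 353413.37 × 11.5% = 40642.54
Buyer bears (A): 1561.63 + 162.92 + 178.50 + 6191.18 + 532.63 + 587.02 + 482.85 + 1485.09 = 11181.82
Landed cost (A) = invoice 344786.51 + 11181.82 + duty 40642.54 = 396610.87
Supplier B (CIF):
The CIF price already equals the CIF value: 330485.07
Import duty = 330485.07 × 11.5% = 38005.78
Buyer bears (B): 587.02 + 482.85 + 1485.09 = 2554.96
Landed cost (B) = invoice 330485.07 + 2554.96 + duty 38005.78 = 371045.81
Difference = |396610.87 − 371045.81| = 25565.06

Supplier B is cheaper by USD 25565.06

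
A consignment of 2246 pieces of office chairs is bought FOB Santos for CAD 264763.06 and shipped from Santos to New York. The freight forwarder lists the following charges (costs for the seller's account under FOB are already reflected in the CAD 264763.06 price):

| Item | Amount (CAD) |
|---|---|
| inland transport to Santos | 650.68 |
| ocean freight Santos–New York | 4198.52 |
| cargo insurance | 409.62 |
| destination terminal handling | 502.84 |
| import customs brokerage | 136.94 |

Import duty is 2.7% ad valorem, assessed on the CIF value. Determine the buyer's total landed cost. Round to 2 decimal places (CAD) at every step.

Total landed cost: CAD 277284.00

FOB: the seller bears costs until goods are on board at the origin port; the buyer bears freight, insurance and all costs thereafter.
Already in the invoice (seller's account under FOB): inland to port — exclude.
CIF value = FOB price + freight + insurance = 264763.06 + 4198.52 + 409.62 = 269371.20
Import duty = 269371.20 × 2.7% = 7273.02
Buyer bears: freight 4198.52 + insurance 409.62 + destination terminal 502.84 + brokerage 136.94 + duty 7273.02 = 12520.94
Landed cost = invoice 264763.06 + 12520.94 = 277284.00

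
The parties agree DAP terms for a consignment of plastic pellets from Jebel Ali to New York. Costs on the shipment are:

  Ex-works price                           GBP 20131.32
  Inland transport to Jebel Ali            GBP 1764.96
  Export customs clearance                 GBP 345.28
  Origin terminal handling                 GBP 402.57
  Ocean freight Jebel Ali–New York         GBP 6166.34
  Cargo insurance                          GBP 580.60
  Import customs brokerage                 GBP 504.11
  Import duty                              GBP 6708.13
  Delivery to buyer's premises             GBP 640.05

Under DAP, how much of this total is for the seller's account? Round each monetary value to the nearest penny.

Seller's account: GBP 30031.12

DAP: the seller bears all costs to the named destination except import duty and clearance.
Seller's account: goods 20131.32 + inland to port 1764.96 + export clearance 345.28 + origin terminal 402.57 + freight 6166.34 + insurance 580.60 + delivery 640.05 = 30031.12
Buyer's account: brokerage 504.11 + duty 6708.13 = 7212.24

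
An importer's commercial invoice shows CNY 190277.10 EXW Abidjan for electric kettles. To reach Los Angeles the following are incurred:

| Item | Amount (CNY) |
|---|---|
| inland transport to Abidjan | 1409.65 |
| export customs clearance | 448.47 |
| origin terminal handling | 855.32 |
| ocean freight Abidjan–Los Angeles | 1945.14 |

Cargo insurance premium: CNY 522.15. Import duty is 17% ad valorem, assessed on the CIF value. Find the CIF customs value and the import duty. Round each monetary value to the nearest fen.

CIF value: CNY 195457.83; import duty: CNY 33227.83

CIF = EXW price + pre-shipment costs + freight + insurance
CIF = 190277.10 + 1409.65 + 448.47 + 855.32 + 1945.14 + 522.15 = 195457.83
Import duty = 195457.83 × 17% = 33227.83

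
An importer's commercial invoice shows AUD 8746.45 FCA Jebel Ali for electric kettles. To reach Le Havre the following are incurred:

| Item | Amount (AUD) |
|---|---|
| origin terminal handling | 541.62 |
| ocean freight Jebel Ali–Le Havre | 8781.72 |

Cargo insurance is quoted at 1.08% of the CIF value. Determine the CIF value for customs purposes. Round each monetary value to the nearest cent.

Let C be the CIF value. C = FCA price + pre-shipment costs + freight + 1.08% × C
C − 1.08% × C = 8746.45 + 541.62 + 8781.72
0.9892 × C = 18069.79
C = 18069.79 / 0.9892 = 18267.07
Insurance premium = 1.08% × 18267.07 = 197.28

CIF value: AUD 18267.07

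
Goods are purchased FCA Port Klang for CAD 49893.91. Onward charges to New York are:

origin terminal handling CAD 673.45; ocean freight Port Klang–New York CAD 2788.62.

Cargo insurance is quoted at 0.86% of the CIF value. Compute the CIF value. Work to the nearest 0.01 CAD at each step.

Let C be the CIF value. C = FCA price + pre-shipment costs + freight + 0.86% × C
C − 0.86% × C = 49893.91 + 673.45 + 2788.62
0.9914 × C = 53355.98
C = 53355.98 / 0.9914 = 53818.82
Insurance premium = 0.86% × 53818.82 = 462.84

CIF value: CAD 53818.82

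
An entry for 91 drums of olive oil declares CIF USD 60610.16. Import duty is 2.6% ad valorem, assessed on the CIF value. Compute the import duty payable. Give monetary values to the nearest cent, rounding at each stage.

Import duty: USD 1575.86

Import duty = 60610.16 × 2.6% = 1575.86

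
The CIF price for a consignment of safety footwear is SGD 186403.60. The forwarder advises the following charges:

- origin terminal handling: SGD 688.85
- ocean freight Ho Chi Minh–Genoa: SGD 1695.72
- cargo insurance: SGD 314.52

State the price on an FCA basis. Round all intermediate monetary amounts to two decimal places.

From CIF to FCA, the seller no longer bears: origin terminal, freight, insurance.
FCA price = 186403.60 − 688.85 − 1695.72 − 314.52 = 183704.51

FCA price: SGD 183704.51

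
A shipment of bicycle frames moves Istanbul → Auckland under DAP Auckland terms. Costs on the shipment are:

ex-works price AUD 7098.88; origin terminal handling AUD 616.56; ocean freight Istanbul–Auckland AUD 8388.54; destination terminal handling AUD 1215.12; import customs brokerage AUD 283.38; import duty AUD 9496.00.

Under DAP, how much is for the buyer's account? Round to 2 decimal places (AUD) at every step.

Buyer's account: AUD 9779.38

DAP: the seller bears all costs to the named destination except import duty and clearance.
Seller's account: goods 7098.88 + origin terminal 616.56 + freight 8388.54 + destination terminal 1215.12 = 17319.10
Buyer's account: brokerage 283.38 + duty 9496.00 = 9779.38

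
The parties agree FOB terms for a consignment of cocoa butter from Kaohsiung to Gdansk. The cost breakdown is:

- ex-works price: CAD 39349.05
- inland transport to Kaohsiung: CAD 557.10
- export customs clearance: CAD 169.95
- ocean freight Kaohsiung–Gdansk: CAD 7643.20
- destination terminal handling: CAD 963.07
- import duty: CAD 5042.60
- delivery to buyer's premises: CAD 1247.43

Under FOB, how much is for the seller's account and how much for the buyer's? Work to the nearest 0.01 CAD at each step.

FOB: the seller bears costs until goods are on board at the origin port; the buyer bears freight, insurance and all costs thereafter.
Seller's account: goods 39349.05 + inland to port 557.10 + export clearance 169.95 = 40076.10
Buyer's account: freight 7643.20 + destination terminal 963.07 + duty 5042.60 + delivery 1247.43 = 14896.30

Seller: CAD 40076.10; buyer: CAD 14896.30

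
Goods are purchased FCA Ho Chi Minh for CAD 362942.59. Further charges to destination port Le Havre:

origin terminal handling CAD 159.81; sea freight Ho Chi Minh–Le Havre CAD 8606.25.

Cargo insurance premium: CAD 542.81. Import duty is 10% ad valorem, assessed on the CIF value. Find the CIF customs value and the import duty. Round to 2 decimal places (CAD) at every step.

CIF = FCA price + pre-shipment costs + freight + insurance
CIF = 362942.59 + 159.81 + 8606.25 + 542.81 = 372251.46
Import duty = 372251.46 × 10% = 37225.15

CIF value: CAD 372251.46; import duty: CAD 37225.15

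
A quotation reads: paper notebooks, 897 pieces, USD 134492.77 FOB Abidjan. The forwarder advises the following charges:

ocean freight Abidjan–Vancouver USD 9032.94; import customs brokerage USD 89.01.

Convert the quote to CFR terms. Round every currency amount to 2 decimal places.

CFR price: USD 143525.71

Not relevant to the conversion: brokerage — on the buyer under both terms; not part of either seller's price.
From FOB to CFR, the seller additionally bears: freight.
CFR price = 134492.77 + 9032.94 = 143525.71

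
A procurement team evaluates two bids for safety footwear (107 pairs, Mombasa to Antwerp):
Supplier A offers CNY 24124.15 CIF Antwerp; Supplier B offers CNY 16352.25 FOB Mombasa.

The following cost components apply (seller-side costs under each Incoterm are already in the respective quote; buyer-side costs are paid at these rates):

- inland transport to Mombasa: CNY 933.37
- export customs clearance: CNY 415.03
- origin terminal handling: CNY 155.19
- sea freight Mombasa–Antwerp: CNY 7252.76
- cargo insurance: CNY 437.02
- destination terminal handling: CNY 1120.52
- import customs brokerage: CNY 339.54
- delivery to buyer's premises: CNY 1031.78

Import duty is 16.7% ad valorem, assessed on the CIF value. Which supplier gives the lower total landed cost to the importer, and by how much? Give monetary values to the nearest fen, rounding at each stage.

Supplier B is cheaper by CNY 95.83

Supplier A (CIF):
The CIF price already equals the CIF value: 24124.15
Import duty = 24124.15 × 16.7% = 4028.73
Buyer bears (A): 1120.52 + 339.54 + 1031.78 = 2491.84
Landed cost (A) = invoice 24124.15 + 2491.84 + duty 4028.73 = 30644.72
Supplier B (FOB):
CIF value = FOB price + freight + insurance = 16352.25 + 7252.76 + 437.02 = 24042.03
Import duty = 24042.03 × 16.7% = 4015.02
Buyer bears (B): 7252.76 + 437.02 + 1120.52 + 339.54 + 1031.78 = 10181.62
Landed cost (B) = invoice 16352.25 + 10181.62 + duty 4015.02 = 30548.89
Difference = |30644.72 − 30548.89| = 95.83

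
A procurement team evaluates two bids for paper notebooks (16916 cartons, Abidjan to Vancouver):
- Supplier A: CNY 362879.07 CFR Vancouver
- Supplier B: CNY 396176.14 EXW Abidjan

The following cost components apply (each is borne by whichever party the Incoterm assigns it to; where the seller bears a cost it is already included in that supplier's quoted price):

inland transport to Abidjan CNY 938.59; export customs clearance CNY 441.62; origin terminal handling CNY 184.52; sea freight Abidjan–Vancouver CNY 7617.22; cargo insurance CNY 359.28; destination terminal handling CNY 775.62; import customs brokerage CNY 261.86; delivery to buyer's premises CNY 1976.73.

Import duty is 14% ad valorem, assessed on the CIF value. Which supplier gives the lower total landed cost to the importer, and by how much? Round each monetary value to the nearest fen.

Supplier A (CFR):
CIF value = CFR price + insurance = 362879.07 + 359.28 = 363238.35
Import duty = 363238.35 × 14% = 50853.37
Buyer bears (A): 359.28 + 775.62 + 261.86 + 1976.73 = 3373.49
Landed cost (A) = invoice 362879.07 + 3373.49 + duty 50853.37 = 417105.93
Supplier B (EXW):
CIF value = EXW price + inland to port + export clearance + origin terminal + freight + insurance = 396176.14 + 938.59 + 441.62 + 184.52 + 7617.22 + 359.28 = 405717.37
Import duty = 405717.37 × 14% = 56800.43
Buyer bears (B): 938.59 + 441.62 + 184.52 + 7617.22 + 359.28 + 775.62 + 261.86 + 1976.73 = 12555.44
Landed cost (B) = invoice 396176.14 + 12555.44 + duty 56800.43 = 465532.01
Difference = |417105.93 − 465532.01| = 48426.08

Supplier A is cheaper by CNY 48426.08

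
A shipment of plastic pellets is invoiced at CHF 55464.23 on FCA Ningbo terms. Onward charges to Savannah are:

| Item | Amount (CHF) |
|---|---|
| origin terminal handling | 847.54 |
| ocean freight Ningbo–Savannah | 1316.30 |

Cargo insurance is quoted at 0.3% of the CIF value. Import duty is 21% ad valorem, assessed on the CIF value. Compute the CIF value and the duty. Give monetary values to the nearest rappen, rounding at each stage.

Let C be the CIF value. C = FCA price + pre-shipment costs + freight + 0.3% × C
C − 0.3% × C = 55464.23 + 847.54 + 1316.30
0.997 × C = 57628.07
C = 57628.07 / 0.997 = 57801.47
Insurance premium = 0.3% × 57801.47 = 173.40
Import duty = 57801.47 × 21% = 12138.31

CIF value: CHF 57801.47; import duty: CHF 12138.31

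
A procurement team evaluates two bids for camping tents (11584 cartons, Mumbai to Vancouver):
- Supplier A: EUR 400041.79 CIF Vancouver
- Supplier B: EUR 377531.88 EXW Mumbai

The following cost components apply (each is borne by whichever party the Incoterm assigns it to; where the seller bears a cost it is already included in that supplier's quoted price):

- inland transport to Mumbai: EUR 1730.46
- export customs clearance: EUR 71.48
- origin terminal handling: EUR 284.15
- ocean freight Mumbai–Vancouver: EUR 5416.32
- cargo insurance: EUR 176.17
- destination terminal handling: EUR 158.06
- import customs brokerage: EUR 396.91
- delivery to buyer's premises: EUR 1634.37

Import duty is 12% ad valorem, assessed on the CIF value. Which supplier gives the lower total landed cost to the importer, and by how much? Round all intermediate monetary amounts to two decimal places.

Supplier B is cheaper by EUR 16611.08

Supplier A (CIF):
The CIF price already equals the CIF value: 400041.79
Import duty = 400041.79 × 12% = 48005.01
Buyer bears (A): 158.06 + 396.91 + 1634.37 = 2189.34
Landed cost (A) = invoice 400041.79 + 2189.34 + duty 48005.01 = 450236.14
Supplier B (EXW):
CIF value = EXW price + inland to port + export clearance + origin terminal + freight + insurance = 377531.88 + 1730.46 + 71.48 + 284.15 + 5416.32 + 176.17 = 385210.46
Import duty = 385210.46 × 12% = 46225.26
Buyer bears (B): 1730.46 + 71.48 + 284.15 + 5416.32 + 176.17 + 158.06 + 396.91 + 1634.37 = 9867.92
Landed cost (B) = invoice 377531.88 + 9867.92 + duty 46225.26 = 433625.06
Difference = |450236.14 − 433625.06| = 16611.08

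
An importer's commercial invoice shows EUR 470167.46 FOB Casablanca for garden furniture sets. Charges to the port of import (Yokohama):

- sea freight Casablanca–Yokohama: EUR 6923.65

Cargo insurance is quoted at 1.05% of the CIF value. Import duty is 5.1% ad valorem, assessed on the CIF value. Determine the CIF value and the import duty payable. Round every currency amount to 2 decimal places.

Let C be the CIF value. C = FOB price + freight + 1.05% × C
C − 1.05% × C = 470167.46 + 6923.65
0.9895 × C = 477091.11
C = 477091.11 / 0.9895 = 482153.72
Insurance premium = 1.05% × 482153.72 = 5062.61
Import duty = 482153.72 × 5.1% = 24589.84

CIF value: EUR 482153.72; import duty: EUR 24589.84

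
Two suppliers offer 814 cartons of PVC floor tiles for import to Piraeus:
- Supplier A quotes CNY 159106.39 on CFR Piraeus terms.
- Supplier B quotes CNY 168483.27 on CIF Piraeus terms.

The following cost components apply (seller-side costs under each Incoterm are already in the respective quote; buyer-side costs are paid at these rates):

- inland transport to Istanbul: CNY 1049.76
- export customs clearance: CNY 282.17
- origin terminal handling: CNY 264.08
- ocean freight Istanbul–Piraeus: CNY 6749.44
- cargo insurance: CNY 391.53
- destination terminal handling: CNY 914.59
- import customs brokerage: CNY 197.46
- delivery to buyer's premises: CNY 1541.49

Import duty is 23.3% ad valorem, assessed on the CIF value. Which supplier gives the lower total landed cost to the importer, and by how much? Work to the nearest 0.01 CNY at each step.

Supplier A (CFR):
CIF value = CFR price + insurance = 159106.39 + 391.53 = 159497.92
Import duty = 159497.92 × 23.3% = 37163.02
Buyer bears (A): 391.53 + 914.59 + 197.46 + 1541.49 = 3045.07
Landed cost (A) = invoice 159106.39 + 3045.07 + duty 37163.02 = 199314.48
Supplier B (CIF):
The CIF price already equals the CIF value: 168483.27
Import duty = 168483.27 × 23.3% = 39256.60
Buyer bears (B): 914.59 + 197.46 + 1541.49 = 2653.54
Landed cost (B) = invoice 168483.27 + 2653.54 + duty 39256.60 = 210393.41
Difference = |199314.48 − 210393.41| = 11078.93

Supplier A is cheaper by CNY 11078.93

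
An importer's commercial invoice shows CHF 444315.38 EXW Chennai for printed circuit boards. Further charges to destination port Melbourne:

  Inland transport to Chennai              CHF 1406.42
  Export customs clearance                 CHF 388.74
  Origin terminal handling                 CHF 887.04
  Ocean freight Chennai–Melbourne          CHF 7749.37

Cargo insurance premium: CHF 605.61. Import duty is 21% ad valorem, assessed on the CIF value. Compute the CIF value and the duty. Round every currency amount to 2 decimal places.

CIF value: CHF 455352.56; import duty: CHF 95624.04

CIF = EXW price + pre-shipment costs + freight + insurance
CIF = 444315.38 + 1406.42 + 388.74 + 887.04 + 7749.37 + 605.61 = 455352.56
Import duty = 455352.56 × 21% = 95624.04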